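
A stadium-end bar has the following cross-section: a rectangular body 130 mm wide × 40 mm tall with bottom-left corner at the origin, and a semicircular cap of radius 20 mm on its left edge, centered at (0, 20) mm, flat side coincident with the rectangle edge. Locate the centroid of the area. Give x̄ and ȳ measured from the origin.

x̄ = 57.08 mm, ȳ = 20.00 mm

rectangular body: A = 130 × 40 = 5200.00, centroid at (65.00, 20.00).
semicircular end: A = ½π·20² = 628.32, centroid at (-8.49, 20.00).
ΣA = 5828.32 mm², ΣAx̄ = 332666.67 mm³, ΣAȳ = 116566.37 mm³.
x̄ = 332666.67/5828.32 = 57.08 mm; ȳ = 116566.37/5828.32 = 20.00 mm.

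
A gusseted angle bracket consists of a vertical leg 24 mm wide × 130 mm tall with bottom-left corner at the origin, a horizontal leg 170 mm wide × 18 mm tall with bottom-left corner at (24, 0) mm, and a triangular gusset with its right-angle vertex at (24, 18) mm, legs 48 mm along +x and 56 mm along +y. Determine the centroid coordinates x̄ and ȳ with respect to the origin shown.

vertical leg: A = 24 × 130 = 3120.00, centroid at (12.00, 65.00).
horizontal leg: A = 170 × 18 = 3060.00, centroid at (109.00, 9.00).
gusset: A = ½·48·56 = 1344.00, centroid at (40.00, 36.67).
ΣA = 7524.00 mm², ΣAx̄ = 424740.00 mm³, ΣAȳ = 279620.00 mm³.
x̄ = 424740.00/7524.00 = 56.45 mm; ȳ = 279620.00/7524.00 = 37.16 mm.

x̄ = 56.45 mm, ȳ = 37.16 mm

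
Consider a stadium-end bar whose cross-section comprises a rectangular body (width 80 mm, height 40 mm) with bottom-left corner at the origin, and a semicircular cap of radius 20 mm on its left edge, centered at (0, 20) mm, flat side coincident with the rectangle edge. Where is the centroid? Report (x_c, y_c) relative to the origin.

x_c = 32.04 mm, y_c = 20.00 mm

Part | A | x̄ᵢ | ȳᵢ | A·x̄ᵢ | A·ȳᵢ
rectangular body | 3200.00 | 40.00 | 20.00 | 128000.00 | 64000.00
semicircular end | 628.32 | -8.49 | 20.00 | -5333.33 | 12566.37
Σ | 3828.32 |  |  | 122666.67 | 76566.37
x_c = 122666.67 / 3828.32 = 32.04 mm
y_c = 76566.37 / 3828.32 = 20.00 mm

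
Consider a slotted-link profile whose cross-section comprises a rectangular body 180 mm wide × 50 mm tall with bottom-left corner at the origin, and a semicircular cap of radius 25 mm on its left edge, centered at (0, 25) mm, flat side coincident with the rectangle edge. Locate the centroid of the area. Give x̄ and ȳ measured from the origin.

rectangular body: A = 180 × 50 = 9000.00, centroid at (90.00, 25.00).
semicircular end: A = ½π·25² = 981.75, centroid at (-10.61, 25.00).
ΣA = 9981.75 mm²
ΣAx̄ = (9000.00)(90.00) + (981.75)(-10.61) = 799583.33 mm³
ΣAȳ = (9000.00)(25.00) + (981.75)(25.00) = 249543.69 mm³
x̄ = 799583.33 / 9981.75 = 80.10 mm
ȳ = 249543.69 / 9981.75 = 25.00 mm

x̄ = 80.10 mm, ȳ = 25.00 mm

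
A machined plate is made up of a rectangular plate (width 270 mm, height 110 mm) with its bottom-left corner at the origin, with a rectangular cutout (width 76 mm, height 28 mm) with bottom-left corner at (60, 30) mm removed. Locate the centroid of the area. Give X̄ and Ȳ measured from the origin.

plate: A = 270 × 110 = 29700.00, centroid at (135.00, 55.00).
hole: A = −(76 × 28) = -2128.00, centroid at (98.00, 44.00).
ΣA = 27572.00 mm²
ΣAX̄ = (29700.00)(135.00) + (-2128.00)(98.00) = 3800956.00 mm³
ΣAȲ = (29700.00)(55.00) + (-2128.00)(44.00) = 1539868.00 mm³
X̄ = 3800956.00 / 27572.00 = 137.86 mm
Ȳ = 1539868.00 / 27572.00 = 55.85 mm

X̄ = 137.86 mm, Ȳ = 55.85 mm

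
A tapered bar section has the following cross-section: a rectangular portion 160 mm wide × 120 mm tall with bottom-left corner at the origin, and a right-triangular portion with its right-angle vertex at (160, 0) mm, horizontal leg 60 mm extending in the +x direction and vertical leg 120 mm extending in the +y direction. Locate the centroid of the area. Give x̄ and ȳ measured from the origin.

Part | A | x̄ᵢ | ȳᵢ | A·x̄ᵢ | A·ȳᵢ
rectangular portion | 19200.00 | 80.00 | 60.00 | 1536000.00 | 1152000.00
triangular portion | 3600.00 | 180.00 | 40.00 | 648000.00 | 144000.00
Σ | 22800.00 |  |  | 2184000.00 | 1296000.00
x̄ = 2184000.00 / 22800.00 = 95.79 mm
ȳ = 1296000.00 / 22800.00 = 56.84 mm

x̄ = 95.79 mm, ȳ = 56.84 mm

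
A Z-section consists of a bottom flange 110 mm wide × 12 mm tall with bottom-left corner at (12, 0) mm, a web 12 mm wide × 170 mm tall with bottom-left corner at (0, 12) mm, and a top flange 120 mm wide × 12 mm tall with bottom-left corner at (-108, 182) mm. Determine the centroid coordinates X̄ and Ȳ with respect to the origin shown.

X̄ = 6.58 mm, Ȳ = 99.28 mm

bottom flange: A = 110 × 12 = 1320.00, centroid at (67.00, 6.00).
web: A = 12 × 170 = 2040.00, centroid at (6.00, 97.00).
top flange: A = 120 × 12 = 1440.00, centroid at (-48.00, 188.00).
ΣA = 4800.00 mm², ΣAX̄ = 31560.00 mm³, ΣAȲ = 476520.00 mm³.
X̄ = 31560.00/4800.00 = 6.58 mm; Ȳ = 476520.00/4800.00 = 99.28 mm.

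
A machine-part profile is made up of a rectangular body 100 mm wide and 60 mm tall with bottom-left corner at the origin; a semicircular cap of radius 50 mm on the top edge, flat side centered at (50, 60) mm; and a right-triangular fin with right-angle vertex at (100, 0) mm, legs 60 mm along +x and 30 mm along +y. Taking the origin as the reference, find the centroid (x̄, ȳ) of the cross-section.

rectangular body: A = 100 × 60 = 6000.00, centroid at (50.00, 30.00).
semicircular top: A = ½π·50² = 3926.99, centroid at (50.00, 81.22).
triangular fin: A = ½·60·30 = 900.00, centroid at (120.00, 10.00).
ΣA = 10826.99 mm², ΣAx̄ = 604349.54 mm³, ΣAȳ = 507952.78 mm³.
x̄ = 604349.54/10826.99 = 55.82 mm; ȳ = 507952.78/10826.99 = 46.92 mm.

x̄ = 55.82 mm, ȳ = 46.92 mm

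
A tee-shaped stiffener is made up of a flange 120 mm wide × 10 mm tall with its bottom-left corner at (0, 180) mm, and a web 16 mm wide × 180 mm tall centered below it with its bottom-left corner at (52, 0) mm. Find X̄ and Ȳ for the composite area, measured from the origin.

web: A = 16 × 180 = 2880.00, centroid at (60.00, 90.00).
flange: A = 120 × 10 = 1200.00, centroid at (60.00, 185.00).
ΣA = 4080.00 mm²
ΣAX̄ = (2880.00)(60.00) + (1200.00)(60.00) = 244800.00 mm³
ΣAȲ = (2880.00)(90.00) + (1200.00)(185.00) = 481200.00 mm³
X̄ = 244800.00 / 4080.00 = 60.00 mm
Ȳ = 481200.00 / 4080.00 = 117.94 mm

X̄ = 60.00 mm, Ȳ = 117.94 mm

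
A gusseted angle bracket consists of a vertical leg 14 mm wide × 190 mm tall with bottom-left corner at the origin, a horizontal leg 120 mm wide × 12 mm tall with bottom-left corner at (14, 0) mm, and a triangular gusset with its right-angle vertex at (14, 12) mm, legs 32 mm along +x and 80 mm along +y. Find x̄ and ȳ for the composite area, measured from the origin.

x̄ = 29.14 mm, ȳ = 57.78 mm

vertical leg: A = 14 × 190 = 2660.00, centroid at (7.00, 95.00).
horizontal leg: A = 120 × 12 = 1440.00, centroid at (74.00, 6.00).
gusset: A = ½·32·80 = 1280.00, centroid at (24.67, 38.67).
ΣA = 5380.00 mm², ΣAx̄ = 156753.33 mm³, ΣAȳ = 310833.33 mm³.
x̄ = 156753.33/5380.00 = 29.14 mm; ȳ = 310833.33/5380.00 = 57.78 mm.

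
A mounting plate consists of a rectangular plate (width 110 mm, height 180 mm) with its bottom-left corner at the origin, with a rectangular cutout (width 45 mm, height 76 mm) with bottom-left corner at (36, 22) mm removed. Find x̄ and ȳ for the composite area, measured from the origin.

x̄ = 54.27 mm, ȳ = 96.26 mm

Part | A | x̄ᵢ | ȳᵢ | A·x̄ᵢ | A·ȳᵢ
plate | 19800.00 | 55.00 | 90.00 | 1089000.00 | 1782000.00
hole | -3420.00 | 58.50 | 60.00 | -200070.00 | -205200.00
Σ | 16380.00 |  |  | 888930.00 | 1576800.00
x̄ = 888930.00 / 16380.00 = 54.27 mm
ȳ = 1576800.00 / 16380.00 = 96.26 mm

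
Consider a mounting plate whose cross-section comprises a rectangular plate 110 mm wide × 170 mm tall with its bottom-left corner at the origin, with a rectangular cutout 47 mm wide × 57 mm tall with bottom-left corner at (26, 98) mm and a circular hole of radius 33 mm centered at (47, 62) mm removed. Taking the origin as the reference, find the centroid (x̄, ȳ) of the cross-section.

plate: A = 110 × 170 = 18700.00, centroid at (55.00, 85.00).
hole 1: A = −(47 × 57) = -2679.00, centroid at (49.50, 126.50).
hole 2: A = −π·33² = -3421.19, centroid at (47.00, 62.00).
ΣA = 12599.81 mm²
ΣAx̄ = (18700.00)(55.00) + (-2679.00)(49.50) + (-3421.19)(47.00) = 735093.36 mm³
ΣAȳ = (18700.00)(85.00) + (-2679.00)(126.50) + (-3421.19)(62.00) = 1038492.45 mm³
x̄ = 735093.36 / 12599.81 = 58.34 mm
ȳ = 1038492.45 / 12599.81 = 82.42 mm

x̄ = 58.34 mm, ȳ = 82.42 mm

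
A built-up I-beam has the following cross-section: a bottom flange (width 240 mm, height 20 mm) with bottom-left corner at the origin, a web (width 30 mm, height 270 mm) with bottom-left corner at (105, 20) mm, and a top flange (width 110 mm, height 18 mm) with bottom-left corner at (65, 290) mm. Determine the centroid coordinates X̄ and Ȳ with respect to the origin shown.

X̄ = 120.00 mm, Ȳ = 127.39 mm

bottom flange: A = 240 × 20 = 4800.00, centroid at (120.00, 10.00).
web: A = 30 × 270 = 8100.00, centroid at (120.00, 155.00).
top flange: A = 110 × 18 = 1980.00, centroid at (120.00, 299.00).
ΣA = 14880.00 mm²
ΣAX̄ = (4800.00)(120.00) + (8100.00)(120.00) + (1980.00)(120.00) = 1785600.00 mm³
ΣAȲ = (4800.00)(10.00) + (8100.00)(155.00) + (1980.00)(299.00) = 1895520.00 mm³
X̄ = 1785600.00 / 14880.00 = 120.00 mm
Ȳ = 1895520.00 / 14880.00 = 127.39 mm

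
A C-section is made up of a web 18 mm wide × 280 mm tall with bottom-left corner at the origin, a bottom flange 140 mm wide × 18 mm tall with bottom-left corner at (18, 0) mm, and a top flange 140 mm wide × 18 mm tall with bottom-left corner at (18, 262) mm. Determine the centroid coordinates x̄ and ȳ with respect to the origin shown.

Part | A | x̄ᵢ | ȳᵢ | A·x̄ᵢ | A·ȳᵢ
web | 5040.00 | 9.00 | 140.00 | 45360.00 | 705600.00
bottom flange | 2520.00 | 88.00 | 9.00 | 221760.00 | 22680.00
top flange | 2520.00 | 88.00 | 271.00 | 221760.00 | 682920.00
Σ | 10080.00 |  |  | 488880.00 | 1411200.00
x̄ = 488880.00 / 10080.00 = 48.50 mm
ȳ = 1411200.00 / 10080.00 = 140.00 mm

x̄ = 48.50 mm, ȳ = 140.00 mm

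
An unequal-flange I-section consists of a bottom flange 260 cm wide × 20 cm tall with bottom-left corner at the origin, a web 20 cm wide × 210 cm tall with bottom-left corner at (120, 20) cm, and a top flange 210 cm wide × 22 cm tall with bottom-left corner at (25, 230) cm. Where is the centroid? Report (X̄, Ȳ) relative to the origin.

X̄ = 130.00 cm, Ȳ = 120.57 cm

Part | A | x̄ᵢ | ȳᵢ | A·x̄ᵢ | A·ȳᵢ
bottom flange | 5200.00 | 130.00 | 10.00 | 676000.00 | 52000.00
web | 4200.00 | 130.00 | 125.00 | 546000.00 | 525000.00
top flange | 4620.00 | 130.00 | 241.00 | 600600.00 | 1113420.00
Σ | 14020.00 |  |  | 1822600.00 | 1690420.00
X̄ = 1822600.00 / 14020.00 = 130.00 cm
Ȳ = 1690420.00 / 14020.00 = 120.57 cm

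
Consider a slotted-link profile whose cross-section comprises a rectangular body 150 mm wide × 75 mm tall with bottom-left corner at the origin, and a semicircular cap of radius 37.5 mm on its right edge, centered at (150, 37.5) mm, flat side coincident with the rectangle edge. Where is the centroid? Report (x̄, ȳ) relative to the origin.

x̄ = 89.92 mm, ȳ = 37.50 mm

rectangular body: A = 150 × 75 = 11250.00, centroid at (75.00, 37.50).
semicircular end: A = ½π·37.5² = 2208.93, centroid at (165.92, 37.50).
ΣA = 13458.93 mm², ΣAx̄ = 1210246.10 mm³, ΣAȳ = 504709.96 mm³.
x̄ = 1210246.10/13458.93 = 89.92 mm; ȳ = 504709.96/13458.93 = 37.50 mm.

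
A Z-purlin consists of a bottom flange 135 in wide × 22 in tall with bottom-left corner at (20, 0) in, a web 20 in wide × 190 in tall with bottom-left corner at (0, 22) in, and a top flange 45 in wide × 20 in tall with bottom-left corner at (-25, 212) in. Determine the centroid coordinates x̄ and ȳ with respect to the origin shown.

x̄ = 38.54 in, ȳ = 88.28 in

bottom flange: A = 135 × 22 = 2970.00, centroid at (87.50, 11.00).
web: A = 20 × 190 = 3800.00, centroid at (10.00, 117.00).
top flange: A = 45 × 20 = 900.00, centroid at (-2.50, 222.00).
ΣA = 7670.00 in², ΣAx̄ = 295625.00 in³, ΣAȳ = 677070.00 in³.
x̄ = 295625.00/7670.00 = 38.54 in; ȳ = 677070.00/7670.00 = 88.28 in.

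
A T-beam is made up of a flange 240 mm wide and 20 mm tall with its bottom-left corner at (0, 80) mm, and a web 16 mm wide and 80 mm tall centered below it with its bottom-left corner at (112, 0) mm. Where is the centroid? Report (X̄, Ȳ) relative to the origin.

web: A = 16 × 80 = 1280.00, centroid at (120.00, 40.00).
flange: A = 240 × 20 = 4800.00, centroid at (120.00, 90.00).
ΣA = 6080.00 mm², ΣAX̄ = 729600.00 mm³, ΣAȲ = 483200.00 mm³.
X̄ = 729600.00/6080.00 = 120.00 mm; Ȳ = 483200.00/6080.00 = 79.47 mm.

X̄ = 120.00 mm, Ȳ = 79.47 mm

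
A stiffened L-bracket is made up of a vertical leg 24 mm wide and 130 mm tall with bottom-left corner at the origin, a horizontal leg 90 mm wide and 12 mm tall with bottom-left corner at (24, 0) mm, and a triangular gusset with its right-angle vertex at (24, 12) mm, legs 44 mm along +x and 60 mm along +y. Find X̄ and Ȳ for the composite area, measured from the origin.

Part | A | x̄ᵢ | ȳᵢ | A·x̄ᵢ | A·ȳᵢ
vertical leg | 3120.00 | 12.00 | 65.00 | 37440.00 | 202800.00
horizontal leg | 1080.00 | 69.00 | 6.00 | 74520.00 | 6480.00
gusset | 1320.00 | 38.67 | 32.00 | 51040.00 | 42240.00
Σ | 5520.00 |  |  | 163000.00 | 251520.00
X̄ = 163000.00 / 5520.00 = 29.53 mm
Ȳ = 251520.00 / 5520.00 = 45.57 mm

X̄ = 29.53 mm, Ȳ = 45.57 mm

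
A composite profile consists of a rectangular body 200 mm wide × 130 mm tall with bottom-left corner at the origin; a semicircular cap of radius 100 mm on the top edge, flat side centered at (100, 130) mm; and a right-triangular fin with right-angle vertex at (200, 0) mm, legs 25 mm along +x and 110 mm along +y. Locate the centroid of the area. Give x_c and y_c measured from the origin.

x_c = 103.46 mm, y_c = 103.27 mm

rectangular body: A = 200 × 130 = 26000.00, centroid at (100.00, 65.00).
semicircular top: A = ½π·100² = 15707.96, centroid at (100.00, 172.44).
triangular fin: A = ½·25·110 = 1375.00, centroid at (208.33, 36.67).
ΣA = 43082.96 mm², ΣAx_c = 4457254.66 mm³, ΣAy_c = 4449118.56 mm³.
x_c = 4457254.66/43082.96 = 103.46 mm; y_c = 4449118.56/43082.96 = 103.27 mm.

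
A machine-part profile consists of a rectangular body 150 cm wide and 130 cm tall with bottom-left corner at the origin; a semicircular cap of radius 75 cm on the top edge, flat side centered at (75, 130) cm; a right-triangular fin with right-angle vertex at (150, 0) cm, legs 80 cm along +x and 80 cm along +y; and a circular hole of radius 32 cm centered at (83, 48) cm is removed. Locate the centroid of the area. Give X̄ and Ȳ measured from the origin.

Part | A | x̄ᵢ | ȳᵢ | A·x̄ᵢ | A·ȳᵢ
rectangular body | 19500.00 | 75.00 | 65.00 | 1462500.00 | 1267500.00
semicircular top | 8835.73 | 75.00 | 161.83 | 662679.70 | 1429894.81
triangular fin | 3200.00 | 176.67 | 26.67 | 565333.33 | 85333.33
hole | -3216.99 | 83.00 | 48.00 | -267010.24 | -154415.56
Σ | 28318.74 |  |  | 2423502.79 | 2628312.59
X̄ = 2423502.79 / 28318.74 = 85.58 cm
Ȳ = 2628312.59 / 28318.74 = 92.81 cm

X̄ = 85.58 cm, Ȳ = 92.81 cm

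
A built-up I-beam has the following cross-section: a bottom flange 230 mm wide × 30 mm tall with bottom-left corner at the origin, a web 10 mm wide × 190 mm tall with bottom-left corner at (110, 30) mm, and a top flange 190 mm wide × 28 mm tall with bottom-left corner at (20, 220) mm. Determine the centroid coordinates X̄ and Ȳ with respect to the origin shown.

bottom flange: A = 230 × 30 = 6900.00, centroid at (115.00, 15.00).
web: A = 10 × 190 = 1900.00, centroid at (115.00, 125.00).
top flange: A = 190 × 28 = 5320.00, centroid at (115.00, 234.00).
ΣA = 14120.00 mm², ΣAX̄ = 1623800.00 mm³, ΣAȲ = 1585880.00 mm³.
X̄ = 1623800.00/14120.00 = 115.00 mm; Ȳ = 1585880.00/14120.00 = 112.31 mm.

X̄ = 115.00 mm, Ȳ = 112.31 mm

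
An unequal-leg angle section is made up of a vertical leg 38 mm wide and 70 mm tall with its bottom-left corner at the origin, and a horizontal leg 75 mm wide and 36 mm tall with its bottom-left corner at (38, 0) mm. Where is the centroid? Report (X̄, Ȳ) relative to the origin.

X̄ = 47.46 mm, Ȳ = 26.44 mm

Part | A | x̄ᵢ | ȳᵢ | A·x̄ᵢ | A·ȳᵢ
vertical leg | 2660.00 | 19.00 | 35.00 | 50540.00 | 93100.00
horizontal leg | 2700.00 | 75.50 | 18.00 | 203850.00 | 48600.00
Σ | 5360.00 |  |  | 254390.00 | 141700.00
X̄ = 254390.00 / 5360.00 = 47.46 mm
Ȳ = 141700.00 / 5360.00 = 26.44 mm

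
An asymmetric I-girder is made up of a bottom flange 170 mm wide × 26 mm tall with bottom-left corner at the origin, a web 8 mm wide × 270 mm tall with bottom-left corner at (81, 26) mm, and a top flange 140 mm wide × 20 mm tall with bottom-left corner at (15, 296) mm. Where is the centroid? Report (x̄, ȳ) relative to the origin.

bottom flange: A = 170 × 26 = 4420.00, centroid at (85.00, 13.00).
web: A = 8 × 270 = 2160.00, centroid at (85.00, 161.00).
top flange: A = 140 × 20 = 2800.00, centroid at (85.00, 306.00).
ΣA = 9380.00 mm²
ΣAx̄ = (4420.00)(85.00) + (2160.00)(85.00) + (2800.00)(85.00) = 797300.00 mm³
ΣAȳ = (4420.00)(13.00) + (2160.00)(161.00) + (2800.00)(306.00) = 1262020.00 mm³
x̄ = 797300.00 / 9380.00 = 85.00 mm
ȳ = 1262020.00 / 9380.00 = 134.54 mm

x̄ = 85.00 mm, ȳ = 134.54 mm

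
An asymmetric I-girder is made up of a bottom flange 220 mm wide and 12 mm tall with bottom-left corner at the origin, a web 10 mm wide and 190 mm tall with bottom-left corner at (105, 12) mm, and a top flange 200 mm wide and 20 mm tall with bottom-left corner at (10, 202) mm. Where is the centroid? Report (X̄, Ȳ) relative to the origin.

bottom flange: A = 220 × 12 = 2640.00, centroid at (110.00, 6.00).
web: A = 10 × 190 = 1900.00, centroid at (110.00, 107.00).
top flange: A = 200 × 20 = 4000.00, centroid at (110.00, 212.00).
ΣA = 8540.00 mm²
ΣAX̄ = (2640.00)(110.00) + (1900.00)(110.00) + (4000.00)(110.00) = 939400.00 mm³
ΣAȲ = (2640.00)(6.00) + (1900.00)(107.00) + (4000.00)(212.00) = 1067140.00 mm³
X̄ = 939400.00 / 8540.00 = 110.00 mm
Ȳ = 1067140.00 / 8540.00 = 124.96 mm

X̄ = 110.00 mm, Ȳ = 124.96 mm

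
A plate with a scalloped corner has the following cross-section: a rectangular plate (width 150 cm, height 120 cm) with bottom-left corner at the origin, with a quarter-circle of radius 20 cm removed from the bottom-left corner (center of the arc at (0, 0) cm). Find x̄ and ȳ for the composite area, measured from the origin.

Part | A | x̄ᵢ | ȳᵢ | A·x̄ᵢ | A·ȳᵢ
plate | 18000.00 | 75.00 | 60.00 | 1350000.00 | 1080000.00
removed quarter-circle | -314.16 | 8.49 | 8.49 | -2666.67 | -2666.67
Σ | 17685.84 |  |  | 1347333.33 | 1077333.33
x̄ = 1347333.33 / 17685.84 = 76.18 cm
ȳ = 1077333.33 / 17685.84 = 60.92 cm

x̄ = 76.18 cm, ȳ = 60.92 cm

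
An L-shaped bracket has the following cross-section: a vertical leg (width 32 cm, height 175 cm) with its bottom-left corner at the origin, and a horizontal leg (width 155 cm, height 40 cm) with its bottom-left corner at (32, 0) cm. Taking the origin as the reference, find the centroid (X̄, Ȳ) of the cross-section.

vertical leg: A = 32 × 175 = 5600.00, centroid at (16.00, 87.50).
horizontal leg: A = 155 × 40 = 6200.00, centroid at (109.50, 20.00).
ΣA = 11800.00 cm²
ΣAX̄ = (5600.00)(16.00) + (6200.00)(109.50) = 768500.00 cm³
ΣAȲ = (5600.00)(87.50) + (6200.00)(20.00) = 614000.00 cm³
X̄ = 768500.00 / 11800.00 = 65.13 cm
Ȳ = 614000.00 / 11800.00 = 52.03 cm

X̄ = 65.13 cm, Ȳ = 52.03 cm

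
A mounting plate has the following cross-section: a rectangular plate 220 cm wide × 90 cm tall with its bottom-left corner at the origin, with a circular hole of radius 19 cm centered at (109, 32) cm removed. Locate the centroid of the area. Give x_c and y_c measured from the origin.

Part | A | x̄ᵢ | ȳᵢ | A·x̄ᵢ | A·ȳᵢ
plate | 19800.00 | 110.00 | 45.00 | 2178000.00 | 891000.00
hole | -1134.11 | 109.00 | 32.00 | -123618.53 | -36291.68
Σ | 18665.89 |  |  | 2054381.47 | 854708.32
x_c = 2054381.47 / 18665.89 = 110.06 cm
y_c = 854708.32 / 18665.89 = 45.79 cm

x_c = 110.06 cm, y_c = 45.79 cm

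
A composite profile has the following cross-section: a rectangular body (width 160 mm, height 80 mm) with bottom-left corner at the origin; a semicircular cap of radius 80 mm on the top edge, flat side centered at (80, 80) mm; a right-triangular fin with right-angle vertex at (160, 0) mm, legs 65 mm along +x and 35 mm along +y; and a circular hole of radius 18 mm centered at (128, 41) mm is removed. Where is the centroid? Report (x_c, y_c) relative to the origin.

x_c = 82.91 mm, y_c = 70.92 mm

Part | A | x̄ᵢ | ȳᵢ | A·x̄ᵢ | A·ȳᵢ
rectangular body | 12800.00 | 80.00 | 40.00 | 1024000.00 | 512000.00
semicircular top | 10053.10 | 80.00 | 113.95 | 804247.72 | 1145581.05
triangular fin | 1137.50 | 181.67 | 11.67 | 206645.83 | 13270.83
hole | -1017.88 | 128.00 | 41.00 | -130288.13 | -41732.92
Σ | 22972.72 |  |  | 1904605.42 | 1629118.97
x_c = 1904605.42 / 22972.72 = 82.91 mm
y_c = 1629118.97 / 22972.72 = 70.92 mm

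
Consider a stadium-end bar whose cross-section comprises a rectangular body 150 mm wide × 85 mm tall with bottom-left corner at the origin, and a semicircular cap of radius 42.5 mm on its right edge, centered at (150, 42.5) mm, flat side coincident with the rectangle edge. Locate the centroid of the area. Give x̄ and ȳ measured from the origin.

x̄ = 91.94 mm, ȳ = 42.50 mm

rectangular body: A = 150 × 85 = 12750.00, centroid at (75.00, 42.50).
semicircular end: A = ½π·42.5² = 2837.25, centroid at (168.04, 42.50).
ΣA = 15587.25 mm²
ΣAx̄ = (12750.00)(75.00) + (2837.25)(168.04) = 1433014.71 mm³
ΣAȳ = (12750.00)(42.50) + (2837.25)(42.50) = 662458.16 mm³
x̄ = 1433014.71 / 15587.25 = 91.94 mm
ȳ = 662458.16 / 15587.25 = 42.50 mm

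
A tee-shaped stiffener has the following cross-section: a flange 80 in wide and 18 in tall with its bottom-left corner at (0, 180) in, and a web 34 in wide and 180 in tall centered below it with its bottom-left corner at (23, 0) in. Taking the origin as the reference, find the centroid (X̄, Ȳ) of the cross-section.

X̄ = 40.00 in, Ȳ = 108.86 in

web: A = 34 × 180 = 6120.00, centroid at (40.00, 90.00).
flange: A = 80 × 18 = 1440.00, centroid at (40.00, 189.00).
ΣA = 7560.00 in², ΣAX̄ = 302400.00 in³, ΣAȲ = 822960.00 in³.
X̄ = 302400.00/7560.00 = 40.00 in; Ȳ = 822960.00/7560.00 = 108.86 in.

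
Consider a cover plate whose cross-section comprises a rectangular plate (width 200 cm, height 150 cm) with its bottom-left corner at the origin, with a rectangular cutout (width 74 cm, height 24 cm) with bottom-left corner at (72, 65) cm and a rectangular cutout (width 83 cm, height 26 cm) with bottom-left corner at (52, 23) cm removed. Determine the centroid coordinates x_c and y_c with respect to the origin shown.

x_c = 99.92 cm, y_c = 78.09 cm

plate: A = 200 × 150 = 30000.00, centroid at (100.00, 75.00).
hole 1: A = −(74 × 24) = -1776.00, centroid at (109.00, 77.00).
hole 2: A = −(83 × 26) = -2158.00, centroid at (93.50, 36.00).
ΣA = 26066.00 cm²
ΣAx_c = (30000.00)(100.00) + (-1776.00)(109.00) + (-2158.00)(93.50) = 2604643.00 cm³
ΣAy_c = (30000.00)(75.00) + (-1776.00)(77.00) + (-2158.00)(36.00) = 2035560.00 cm³
x_c = 2604643.00 / 26066.00 = 99.92 cm
y_c = 2035560.00 / 26066.00 = 78.09 cm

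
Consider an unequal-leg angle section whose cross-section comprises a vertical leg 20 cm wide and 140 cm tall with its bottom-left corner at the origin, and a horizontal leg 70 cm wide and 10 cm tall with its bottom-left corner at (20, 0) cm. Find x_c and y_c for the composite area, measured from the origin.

x_c = 19.00 cm, y_c = 57.00 cm

vertical leg: A = 20 × 140 = 2800.00, centroid at (10.00, 70.00).
horizontal leg: A = 70 × 10 = 700.00, centroid at (55.00, 5.00).
ΣA = 3500.00 cm², ΣAx_c = 66500.00 cm³, ΣAy_c = 199500.00 cm³.
x_c = 66500.00/3500.00 = 19.00 cm; y_c = 199500.00/3500.00 = 57.00 cm.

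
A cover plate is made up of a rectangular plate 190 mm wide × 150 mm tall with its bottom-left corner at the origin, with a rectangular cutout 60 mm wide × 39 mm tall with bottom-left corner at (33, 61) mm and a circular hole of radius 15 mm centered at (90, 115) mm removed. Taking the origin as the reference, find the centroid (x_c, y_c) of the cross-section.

x_c = 98.08 mm, y_c = 73.38 mm

plate: A = 190 × 150 = 28500.00, centroid at (95.00, 75.00).
hole 1: A = −(60 × 39) = -2340.00, centroid at (63.00, 80.50).
hole 2: A = −π·15² = -706.86, centroid at (90.00, 115.00).
ΣA = 25453.14 mm², ΣAx_c = 2496462.75 mm³, ΣAy_c = 1867841.29 mm³.
x_c = 2496462.75/25453.14 = 98.08 mm; y_c = 1867841.29/25453.14 = 73.38 mm.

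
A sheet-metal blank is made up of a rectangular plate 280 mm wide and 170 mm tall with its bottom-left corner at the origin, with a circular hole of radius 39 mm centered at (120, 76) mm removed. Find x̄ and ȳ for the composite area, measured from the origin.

plate: A = 280 × 170 = 47600.00, centroid at (140.00, 85.00).
hole: A = −π·39² = -4778.36, centroid at (120.00, 76.00).
ΣA = 42821.64 mm²
ΣAx̄ = (47600.00)(140.00) + (-4778.36)(120.00) = 6090596.51 mm³
ΣAȳ = (47600.00)(85.00) + (-4778.36)(76.00) = 3682844.46 mm³
x̄ = 6090596.51 / 42821.64 = 142.23 mm
ȳ = 3682844.46 / 42821.64 = 86.00 mm

x̄ = 142.23 mm, ȳ = 86.00 mm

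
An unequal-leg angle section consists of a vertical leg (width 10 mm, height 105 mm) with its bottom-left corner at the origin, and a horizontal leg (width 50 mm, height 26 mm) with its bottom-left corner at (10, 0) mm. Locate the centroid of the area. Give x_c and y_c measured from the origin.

x_c = 21.60 mm, y_c = 30.65 mm

vertical leg: A = 10 × 105 = 1050.00, centroid at (5.00, 52.50).
horizontal leg: A = 50 × 26 = 1300.00, centroid at (35.00, 13.00).
ΣA = 2350.00 mm²
ΣAx_c = (1050.00)(5.00) + (1300.00)(35.00) = 50750.00 mm³
ΣAy_c = (1050.00)(52.50) + (1300.00)(13.00) = 72025.00 mm³
x_c = 50750.00 / 2350.00 = 21.60 mm
y_c = 72025.00 / 2350.00 = 30.65 mm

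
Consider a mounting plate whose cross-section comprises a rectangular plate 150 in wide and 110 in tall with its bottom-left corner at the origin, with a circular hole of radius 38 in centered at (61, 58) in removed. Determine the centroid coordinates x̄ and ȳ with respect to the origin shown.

Part | A | x̄ᵢ | ȳᵢ | A·x̄ᵢ | A·ȳᵢ
plate | 16500.00 | 75.00 | 55.00 | 1237500.00 | 907500.00
hole | -4536.46 | 61.00 | 58.00 | -276724.05 | -263114.67
Σ | 11963.54 |  |  | 960775.95 | 644385.33
x̄ = 960775.95 / 11963.54 = 80.31 in
ȳ = 644385.33 / 11963.54 = 53.86 in

x̄ = 80.31 in, ȳ = 53.86 in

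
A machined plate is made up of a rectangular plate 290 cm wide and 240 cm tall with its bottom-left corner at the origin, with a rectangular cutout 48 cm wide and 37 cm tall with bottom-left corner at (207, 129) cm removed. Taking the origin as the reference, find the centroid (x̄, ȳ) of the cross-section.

plate: A = 290 × 240 = 69600.00, centroid at (145.00, 120.00).
hole: A = −(48 × 37) = -1776.00, centroid at (231.00, 147.50).
ΣA = 67824.00 cm², ΣAx̄ = 9681744.00 cm³, ΣAȳ = 8090040.00 cm³.
x̄ = 9681744.00/67824.00 = 142.75 cm; ȳ = 8090040.00/67824.00 = 119.28 cm.

x̄ = 142.75 cm, ȳ = 119.28 cm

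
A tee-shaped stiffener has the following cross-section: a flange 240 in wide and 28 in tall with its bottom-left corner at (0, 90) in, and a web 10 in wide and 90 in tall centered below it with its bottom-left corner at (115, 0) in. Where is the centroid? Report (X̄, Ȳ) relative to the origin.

X̄ = 120.00 in, Ȳ = 97.03 in

Part | A | x̄ᵢ | ȳᵢ | A·x̄ᵢ | A·ȳᵢ
web | 900.00 | 120.00 | 45.00 | 108000.00 | 40500.00
flange | 6720.00 | 120.00 | 104.00 | 806400.00 | 698880.00
Σ | 7620.00 |  |  | 914400.00 | 739380.00
X̄ = 914400.00 / 7620.00 = 120.00 in
Ȳ = 739380.00 / 7620.00 = 97.03 in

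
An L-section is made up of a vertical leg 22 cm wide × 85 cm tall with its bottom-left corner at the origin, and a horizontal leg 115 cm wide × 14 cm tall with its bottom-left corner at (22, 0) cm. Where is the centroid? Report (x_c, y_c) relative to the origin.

x_c = 42.69 cm, y_c = 26.08 cm

vertical leg: A = 22 × 85 = 1870.00, centroid at (11.00, 42.50).
horizontal leg: A = 115 × 14 = 1610.00, centroid at (79.50, 7.00).
ΣA = 3480.00 cm², ΣAx_c = 148565.00 cm³, ΣAy_c = 90745.00 cm³.
x_c = 148565.00/3480.00 = 42.69 cm; y_c = 90745.00/3480.00 = 26.08 cm.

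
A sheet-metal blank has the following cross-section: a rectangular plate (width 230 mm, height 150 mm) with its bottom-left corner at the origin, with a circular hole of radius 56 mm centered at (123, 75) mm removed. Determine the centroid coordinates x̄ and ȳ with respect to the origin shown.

x̄ = 111.80 mm, ȳ = 75.00 mm

Part | A | x̄ᵢ | ȳᵢ | A·x̄ᵢ | A·ȳᵢ
plate | 34500.00 | 115.00 | 75.00 | 3967500.00 | 2587500.00
hole | -9852.03 | 123.00 | 75.00 | -1211800.25 | -738902.59
Σ | 24647.97 |  |  | 2755699.75 | 1848597.41
x̄ = 2755699.75 / 24647.97 = 111.80 mm
ȳ = 1848597.41 / 24647.97 = 75.00 mm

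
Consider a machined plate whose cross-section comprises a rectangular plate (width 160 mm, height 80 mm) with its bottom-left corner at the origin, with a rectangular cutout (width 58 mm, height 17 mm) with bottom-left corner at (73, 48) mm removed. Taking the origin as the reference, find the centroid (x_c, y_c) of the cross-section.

x_c = 78.16 mm, y_c = 38.62 mm

plate: A = 160 × 80 = 12800.00, centroid at (80.00, 40.00).
hole: A = −(58 × 17) = -986.00, centroid at (102.00, 56.50).
ΣA = 11814.00 mm²
ΣAx_c = (12800.00)(80.00) + (-986.00)(102.00) = 923428.00 mm³
ΣAy_c = (12800.00)(40.00) + (-986.00)(56.50) = 456291.00 mm³
x_c = 923428.00 / 11814.00 = 78.16 mm
y_c = 456291.00 / 11814.00 = 38.62 mm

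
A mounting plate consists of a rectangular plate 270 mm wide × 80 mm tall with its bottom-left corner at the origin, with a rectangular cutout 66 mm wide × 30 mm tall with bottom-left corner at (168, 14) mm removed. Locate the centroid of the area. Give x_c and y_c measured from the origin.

Part | A | x̄ᵢ | ȳᵢ | A·x̄ᵢ | A·ȳᵢ
plate | 21600.00 | 135.00 | 40.00 | 2916000.00 | 864000.00
hole | -1980.00 | 201.00 | 29.00 | -397980.00 | -57420.00
Σ | 19620.00 |  |  | 2518020.00 | 806580.00
x_c = 2518020.00 / 19620.00 = 128.34 mm
y_c = 806580.00 / 19620.00 = 41.11 mm

x_c = 128.34 mm, y_c = 41.11 mm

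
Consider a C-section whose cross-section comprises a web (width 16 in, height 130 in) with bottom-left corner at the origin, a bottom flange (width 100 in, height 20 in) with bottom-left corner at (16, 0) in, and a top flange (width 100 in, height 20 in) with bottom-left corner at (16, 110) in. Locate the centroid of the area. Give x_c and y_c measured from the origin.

x_c = 46.16 in, y_c = 65.00 in

web: A = 16 × 130 = 2080.00, centroid at (8.00, 65.00).
bottom flange: A = 100 × 20 = 2000.00, centroid at (66.00, 10.00).
top flange: A = 100 × 20 = 2000.00, centroid at (66.00, 120.00).
ΣA = 6080.00 in², ΣAx_c = 280640.00 in³, ΣAy_c = 395200.00 in³.
x_c = 280640.00/6080.00 = 46.16 in; y_c = 395200.00/6080.00 = 65.00 in.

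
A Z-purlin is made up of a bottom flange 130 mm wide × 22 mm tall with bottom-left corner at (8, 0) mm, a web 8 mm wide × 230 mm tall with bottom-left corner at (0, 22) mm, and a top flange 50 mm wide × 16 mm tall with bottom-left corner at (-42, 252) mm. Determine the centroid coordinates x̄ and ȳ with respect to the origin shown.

x̄ = 36.83 mm, ȳ = 89.37 mm

bottom flange: A = 130 × 22 = 2860.00, centroid at (73.00, 11.00).
web: A = 8 × 230 = 1840.00, centroid at (4.00, 137.00).
top flange: A = 50 × 16 = 800.00, centroid at (-17.00, 260.00).
ΣA = 5500.00 mm²
ΣAx̄ = (2860.00)(73.00) + (1840.00)(4.00) + (800.00)(-17.00) = 202540.00 mm³
ΣAȳ = (2860.00)(11.00) + (1840.00)(137.00) + (800.00)(260.00) = 491540.00 mm³
x̄ = 202540.00 / 5500.00 = 36.83 mm
ȳ = 491540.00 / 5500.00 = 89.37 mm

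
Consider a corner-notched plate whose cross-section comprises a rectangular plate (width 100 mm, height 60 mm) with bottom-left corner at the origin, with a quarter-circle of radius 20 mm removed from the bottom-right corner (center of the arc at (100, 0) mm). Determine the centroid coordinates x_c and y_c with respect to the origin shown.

x_c = 47.71 mm, y_c = 31.19 mm

plate: A = 100 × 60 = 6000.00, centroid at (50.00, 30.00).
removed quarter-circle: A = −¼π·20² = -314.16, centroid at (91.51, 8.49).
ΣA = 5685.84 mm², ΣAx_c = 271250.74 mm³, ΣAy_c = 177333.33 mm³.
x_c = 271250.74/5685.84 = 47.71 mm; y_c = 177333.33/5685.84 = 31.19 mm.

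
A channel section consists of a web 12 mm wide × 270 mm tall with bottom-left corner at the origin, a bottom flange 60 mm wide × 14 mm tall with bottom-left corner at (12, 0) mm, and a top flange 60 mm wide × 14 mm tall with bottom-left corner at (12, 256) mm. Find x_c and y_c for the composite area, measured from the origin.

web: A = 12 × 270 = 3240.00, centroid at (6.00, 135.00).
bottom flange: A = 60 × 14 = 840.00, centroid at (42.00, 7.00).
top flange: A = 60 × 14 = 840.00, centroid at (42.00, 263.00).
ΣA = 4920.00 mm²
ΣAx_c = (3240.00)(6.00) + (840.00)(42.00) + (840.00)(42.00) = 90000.00 mm³
ΣAy_c = (3240.00)(135.00) + (840.00)(7.00) + (840.00)(263.00) = 664200.00 mm³
x_c = 90000.00 / 4920.00 = 18.29 mm
y_c = 664200.00 / 4920.00 = 135.00 mm

x_c = 18.29 mm, y_c = 135.00 mm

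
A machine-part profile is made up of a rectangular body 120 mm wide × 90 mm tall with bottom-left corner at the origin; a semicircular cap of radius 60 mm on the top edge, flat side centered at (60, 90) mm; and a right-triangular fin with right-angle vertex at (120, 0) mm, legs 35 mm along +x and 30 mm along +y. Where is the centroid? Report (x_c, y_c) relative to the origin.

x_c = 62.22 mm, y_c = 67.38 mm

rectangular body: A = 120 × 90 = 10800.00, centroid at (60.00, 45.00).
semicircular top: A = ½π·60² = 5654.87, centroid at (60.00, 115.46).
triangular fin: A = ½·35·30 = 525.00, centroid at (131.67, 10.00).
ΣA = 16979.87 mm²
ΣAx_c = (10800.00)(60.00) + (5654.87)(60.00) + (525.00)(131.67) = 1056417.01 mm³
ΣAy_c = (10800.00)(45.00) + (5654.87)(115.46) + (525.00)(10.00) = 1144188.01 mm³
x_c = 1056417.01 / 16979.87 = 62.22 mm
y_c = 1144188.01 / 16979.87 = 67.38 mm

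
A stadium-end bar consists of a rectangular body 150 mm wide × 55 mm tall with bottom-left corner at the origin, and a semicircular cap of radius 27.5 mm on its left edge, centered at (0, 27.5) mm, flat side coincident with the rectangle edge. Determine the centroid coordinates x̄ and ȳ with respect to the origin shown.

Part | A | x̄ᵢ | ȳᵢ | A·x̄ᵢ | A·ȳᵢ
rectangular body | 8250.00 | 75.00 | 27.50 | 618750.00 | 226875.00
semicircular end | 1187.91 | -11.67 | 27.50 | -13864.58 | 32667.65
Σ | 9437.91 |  |  | 604885.42 | 259542.65
x̄ = 604885.42 / 9437.91 = 64.09 mm
ȳ = 259542.65 / 9437.91 = 27.50 mm

x̄ = 64.09 mm, ȳ = 27.50 mm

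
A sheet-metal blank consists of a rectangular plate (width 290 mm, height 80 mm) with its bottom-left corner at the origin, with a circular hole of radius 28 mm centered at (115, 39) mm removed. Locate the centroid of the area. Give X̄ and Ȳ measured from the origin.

X̄ = 148.56 mm, Ȳ = 40.12 mm

Part | A | x̄ᵢ | ȳᵢ | A·x̄ᵢ | A·ȳᵢ
plate | 23200.00 | 145.00 | 40.00 | 3364000.00 | 928000.00
hole | -2463.01 | 115.00 | 39.00 | -283245.99 | -96057.34
Σ | 20736.99 |  |  | 3080754.01 | 831942.66
X̄ = 3080754.01 / 20736.99 = 148.56 mm
Ȳ = 831942.66 / 20736.99 = 40.12 mm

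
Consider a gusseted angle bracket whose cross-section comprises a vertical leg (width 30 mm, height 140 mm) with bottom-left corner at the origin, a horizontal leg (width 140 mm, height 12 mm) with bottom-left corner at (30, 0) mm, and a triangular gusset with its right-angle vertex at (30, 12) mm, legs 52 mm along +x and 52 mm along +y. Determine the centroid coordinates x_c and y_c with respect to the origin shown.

x_c = 40.79 mm, y_c = 47.53 mm

Part | A | x̄ᵢ | ȳᵢ | A·x̄ᵢ | A·ȳᵢ
vertical leg | 4200.00 | 15.00 | 70.00 | 63000.00 | 294000.00
horizontal leg | 1680.00 | 100.00 | 6.00 | 168000.00 | 10080.00
gusset | 1352.00 | 47.33 | 29.33 | 63994.67 | 39658.67
Σ | 7232.00 |  |  | 294994.67 | 343738.67
x_c = 294994.67 / 7232.00 = 40.79 mm
y_c = 343738.67 / 7232.00 = 47.53 mm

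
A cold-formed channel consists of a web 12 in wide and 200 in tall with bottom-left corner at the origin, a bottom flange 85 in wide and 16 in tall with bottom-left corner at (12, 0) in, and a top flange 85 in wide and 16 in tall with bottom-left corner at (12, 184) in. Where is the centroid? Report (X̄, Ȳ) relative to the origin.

Part | A | x̄ᵢ | ȳᵢ | A·x̄ᵢ | A·ȳᵢ
web | 2400.00 | 6.00 | 100.00 | 14400.00 | 240000.00
bottom flange | 1360.00 | 54.50 | 8.00 | 74120.00 | 10880.00
top flange | 1360.00 | 54.50 | 192.00 | 74120.00 | 261120.00
Σ | 5120.00 |  |  | 162640.00 | 512000.00
X̄ = 162640.00 / 5120.00 = 31.77 in
Ȳ = 512000.00 / 5120.00 = 100.00 in

X̄ = 31.77 in, Ȳ = 100.00 in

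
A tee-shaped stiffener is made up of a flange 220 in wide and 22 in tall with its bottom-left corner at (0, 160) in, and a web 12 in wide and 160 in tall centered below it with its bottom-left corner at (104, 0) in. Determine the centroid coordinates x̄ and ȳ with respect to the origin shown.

x̄ = 110.00 in, ȳ = 145.15 in

Part | A | x̄ᵢ | ȳᵢ | A·x̄ᵢ | A·ȳᵢ
web | 1920.00 | 110.00 | 80.00 | 211200.00 | 153600.00
flange | 4840.00 | 110.00 | 171.00 | 532400.00 | 827640.00
Σ | 6760.00 |  |  | 743600.00 | 981240.00
x̄ = 743600.00 / 6760.00 = 110.00 in
ȳ = 981240.00 / 6760.00 = 145.15 in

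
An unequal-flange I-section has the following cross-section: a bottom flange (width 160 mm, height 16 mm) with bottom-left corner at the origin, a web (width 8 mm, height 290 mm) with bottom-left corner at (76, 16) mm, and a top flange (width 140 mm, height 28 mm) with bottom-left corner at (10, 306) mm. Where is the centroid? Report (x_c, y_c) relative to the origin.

bottom flange: A = 160 × 16 = 2560.00, centroid at (80.00, 8.00).
web: A = 8 × 290 = 2320.00, centroid at (80.00, 161.00).
top flange: A = 140 × 28 = 3920.00, centroid at (80.00, 320.00).
ΣA = 8800.00 mm²
ΣAx_c = (2560.00)(80.00) + (2320.00)(80.00) + (3920.00)(80.00) = 704000.00 mm³
ΣAy_c = (2560.00)(8.00) + (2320.00)(161.00) + (3920.00)(320.00) = 1648400.00 mm³
x_c = 704000.00 / 8800.00 = 80.00 mm
y_c = 1648400.00 / 8800.00 = 187.32 mm

x_c = 80.00 mm, y_c = 187.32 mm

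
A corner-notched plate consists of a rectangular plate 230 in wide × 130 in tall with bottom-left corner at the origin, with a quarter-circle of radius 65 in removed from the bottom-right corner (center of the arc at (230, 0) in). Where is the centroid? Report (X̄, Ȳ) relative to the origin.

X̄ = 104.09 in, Ȳ = 69.67 in

plate: A = 230 × 130 = 29900.00, centroid at (115.00, 65.00).
removed quarter-circle: A = −¼π·65² = -3318.31, centroid at (202.41, 27.59).
ΣA = 26581.69 in², ΣAX̄ = 2766831.00 in³, ΣAȲ = 1851958.33 in³.
X̄ = 2766831.00/26581.69 = 104.09 in; Ȳ = 1851958.33/26581.69 = 69.67 in.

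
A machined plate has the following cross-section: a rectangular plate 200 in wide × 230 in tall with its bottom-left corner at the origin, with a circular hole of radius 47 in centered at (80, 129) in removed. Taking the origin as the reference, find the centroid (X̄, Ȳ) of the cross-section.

X̄ = 103.55 in, Ȳ = 112.51 in

plate: A = 200 × 230 = 46000.00, centroid at (100.00, 115.00).
hole: A = −π·47² = -6939.78, centroid at (80.00, 129.00).
ΣA = 39060.22 in², ΣAX̄ = 4044817.75 in³, ΣAȲ = 4394768.62 in³.
X̄ = 4044817.75/39060.22 = 103.55 in; Ȳ = 4394768.62/39060.22 = 112.51 in.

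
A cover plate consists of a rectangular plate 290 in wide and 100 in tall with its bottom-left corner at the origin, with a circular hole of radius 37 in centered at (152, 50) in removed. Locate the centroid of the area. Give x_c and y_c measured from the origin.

x_c = 143.78 in, y_c = 50.00 in

Part | A | x̄ᵢ | ȳᵢ | A·x̄ᵢ | A·ȳᵢ
plate | 29000.00 | 145.00 | 50.00 | 4205000.00 | 1450000.00
hole | -4300.84 | 152.00 | 50.00 | -653727.73 | -215042.02
Σ | 24699.16 |  |  | 3551272.27 | 1234957.98
x_c = 3551272.27 / 24699.16 = 143.78 in
y_c = 1234957.98 / 24699.16 = 50.00 in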